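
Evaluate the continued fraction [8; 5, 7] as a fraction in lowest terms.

295/36

Using pₖ = aₖpₖ₋₁ + pₖ₋₂ and qₖ = aₖqₖ₋₁ + qₖ₋₂:
  k=0: a=8, p=8, q=1
  k=1: a=5, p=41, q=5
  k=2: a=7, p=295, q=36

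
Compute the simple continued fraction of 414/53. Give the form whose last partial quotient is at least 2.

[7; 1, 4, 3, 3]

414 = 7*53 + 43
53 = 1*43 + 10
43 = 4*10 + 3
10 = 3*3 + 1
3 = 3*1 + 0  (stop)
So 414/53 = [7; 1, 4, 3, 3].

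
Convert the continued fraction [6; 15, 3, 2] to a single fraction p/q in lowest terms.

Fold from the inside: start with 2/1.
  3 + 1/2 = 7/2
  15 + 2/7 = 107/7
  6 + 7/107 = 649/107

649/107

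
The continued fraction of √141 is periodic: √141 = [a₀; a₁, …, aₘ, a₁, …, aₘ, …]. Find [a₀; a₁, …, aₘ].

a₀ = ⌊√141⌋ = 11.
With m₀=0, d₀=1 and mₖ₊₁ = dₖaₖ − mₖ, dₖ₊₁ = (n − mₖ₊₁²)/dₖ, aₖ₊₁ = ⌊(a₀+mₖ₊₁)/dₖ₊₁⌋:
  k=1: m=11, d=20, a=1
  k=2: m=9, d=3, a=6
  k=3: m=9, d=20, a=1
  k=4: m=11, d=1, a=22
d=1 and a=2a₀=22 at k=4, so the next step gives (m, d) = (11, 20) again — its k=1 value — and the period has length 4.

[11; 1, 6, 1, 22]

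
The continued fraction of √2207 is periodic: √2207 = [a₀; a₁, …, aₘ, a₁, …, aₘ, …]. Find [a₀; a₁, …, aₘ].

[46; 1, 45, 1, 92]

a₀ = ⌊√2207⌋ = 46.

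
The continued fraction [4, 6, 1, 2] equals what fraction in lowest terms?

83/20

Fold from the inside: start with 2/1.
  1 + 1/2 = 3/2
  6 + 2/3 = 20/3
  4 + 3/20 = 83/20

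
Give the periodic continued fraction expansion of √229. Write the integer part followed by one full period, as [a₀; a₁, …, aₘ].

[15; 7, 1, 1, 7, 30]

a₀ = ⌊√229⌋ = 15.
With m₀=0, d₀=1 and mₖ₊₁ = dₖaₖ − mₖ, dₖ₊₁ = (n − mₖ₊₁²)/dₖ, aₖ₊₁ = ⌊(a₀+mₖ₊₁)/dₖ₊₁⌋:
  k=1: m=15, d=4, a=7
  k=2: m=13, d=15, a=1
  k=3: m=2, d=15, a=1
  k=4: m=13, d=4, a=7
  k=5: m=15, d=1, a=30
d=1 and a=2a₀=30 at k=5, so the next step gives (m, d) = (15, 4) again — its k=1 value — and the period has length 5.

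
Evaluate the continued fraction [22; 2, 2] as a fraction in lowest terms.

112/5

Fold from the inside: start with 2/1.
  2 + 1/2 = 5/2
  22 + 2/5 = 112/5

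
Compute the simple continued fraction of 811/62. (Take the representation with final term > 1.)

811 = 13×62 + 5
62 = 12×5 + 2
5 = 2×2 + 1
2 = 2×1 + 0  (stop)
So 811/62 = [13; 12, 2, 2].

[13; 12, 2, 2]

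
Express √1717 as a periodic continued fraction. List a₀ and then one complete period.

a₀ = ⌊√1717⌋ = 41.
With m₀=0, d₀=1 and mₖ₊₁ = dₖaₖ − mₖ, dₖ₊₁ = (n − mₖ₊₁²)/dₖ, aₖ₊₁ = ⌊(a₀+mₖ₊₁)/dₖ₊₁⌋:
  k=1: m=41, d=36, a=2
  k=2: m=31, d=21, a=3
  k=3: m=32, d=33, a=2
  k=4: m=34, d=17, a=4
  k=5: m=34, d=33, a=2
  k=6: m=32, d=21, a=3
  k=7: m=31, d=36, a=2
  k=8: m=41, d=1, a=82
d=1 and a=2a₀=82 at k=8, so the next step gives (m, d) = (41, 36) again — its k=1 value — and the period has length 8.

[41; 2, 3, 2, 4, 2, 3, 2, 82]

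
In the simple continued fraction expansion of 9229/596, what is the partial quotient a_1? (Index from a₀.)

2

9229 = 15·596 + 289   →  a_0 = 15
596 = 2·289 + 18   →  a_1 = 2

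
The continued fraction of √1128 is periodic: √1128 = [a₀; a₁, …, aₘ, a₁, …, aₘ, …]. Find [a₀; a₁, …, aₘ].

[33; 1, 1, 2, 2, 2, 1, 1, 66]

a₀ = ⌊√1128⌋ = 33.
With m₀=0, d₀=1 and mₖ₊₁ = dₖaₖ − mₖ, dₖ₊₁ = (n − mₖ₊₁²)/dₖ, aₖ₊₁ = ⌊(a₀+mₖ₊₁)/dₖ₊₁⌋:
  k=1: m=33, d=39, a=1
  k=2: m=6, d=28, a=1
  k=3: m=22, d=23, a=2
  k=4: m=24, d=24, a=2
  k=5: m=24, d=23, a=2
  k=6: m=22, d=28, a=1
  k=7: m=6, d=39, a=1
  k=8: m=33, d=1, a=66
d=1 and a=2a₀=66 at k=8, so the next step gives (m, d) = (33, 39) again — its k=1 value — and the period has length 8.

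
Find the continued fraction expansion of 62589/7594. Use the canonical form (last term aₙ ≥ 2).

[8; 4, 7, 2, 7, 5, 3]

62589 = 8×7594 + 1837
7594 = 4×1837 + 246
1837 = 7×246 + 115
246 = 2×115 + 16
115 = 7×16 + 3
16 = 5×3 + 1
3 = 3×1 + 0  (stop)
So 62589/7594 = [8; 4, 7, 2, 7, 5, 3].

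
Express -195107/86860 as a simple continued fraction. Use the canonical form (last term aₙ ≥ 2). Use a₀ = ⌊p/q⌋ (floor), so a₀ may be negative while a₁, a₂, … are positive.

-195107 = -3·86860 + 65473
86860 = 1·65473 + 21387
65473 = 3·21387 + 1312
21387 = 16·1312 + 395
1312 = 3·395 + 127
395 = 3·127 + 14
127 = 9·14 + 1
14 = 14·1 + 0  (stop)
So -195107/86860 = [-3; 1, 3, 16, 3, 3, 9, 14].

[-3; 1, 3, 16, 3, 3, 9, 14]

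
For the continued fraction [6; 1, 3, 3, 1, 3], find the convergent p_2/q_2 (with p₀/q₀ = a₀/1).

27/4

Using pₖ = aₖpₖ₋₁ + pₖ₋₂, qₖ = aₖqₖ₋₁ + qₖ₋₂ (with p₋₁=1, p₋₂=0, q₋₁=0, q₋₂=1):
  k=0: a=6, p=6, q=1
  k=1: a=1, p=7, q=1
  k=2: a=3, p=27, q=4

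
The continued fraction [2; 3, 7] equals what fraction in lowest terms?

Using pₖ = aₖpₖ₋₁ + pₖ₋₂ and qₖ = aₖqₖ₋₁ + qₖ₋₂:
  k=0: a=2, p=2, q=1
  k=1: a=3, p=7, q=3
  k=2: a=7, p=51, q=22

51/22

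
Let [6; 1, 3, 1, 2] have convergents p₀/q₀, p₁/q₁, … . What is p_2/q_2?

27/4

Using pₖ = aₖpₖ₋₁ + pₖ₋₂, qₖ = aₖqₖ₋₁ + qₖ₋₂ (with p₋₁=1, p₋₂=0, q₋₁=0, q₋₂=1):
  k=0: a=6, p=6, q=1
  k=1: a=1, p=7, q=1
  k=2: a=3, p=27, q=4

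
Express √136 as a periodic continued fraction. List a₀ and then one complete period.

a₀ = ⌊√136⌋ = 11.

[11; 1, 1, 1, 22]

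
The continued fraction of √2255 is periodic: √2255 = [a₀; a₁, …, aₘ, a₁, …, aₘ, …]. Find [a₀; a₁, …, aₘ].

[47; 2, 18, 2, 94]

a₀ = ⌊√2255⌋ = 47.
With m₀=0, d₀=1 and mₖ₊₁ = dₖaₖ − mₖ, dₖ₊₁ = (n − mₖ₊₁²)/dₖ, aₖ₊₁ = ⌊(a₀+mₖ₊₁)/dₖ₊₁⌋:
  k=1: m=47, d=46, a=2
  k=2: m=45, d=5, a=18
  k=3: m=45, d=46, a=2
  k=4: m=47, d=1, a=94
d=1 and a=2a₀=94 at k=4, so the next step gives (m, d) = (47, 46) again — its k=1 value — and the period has length 4.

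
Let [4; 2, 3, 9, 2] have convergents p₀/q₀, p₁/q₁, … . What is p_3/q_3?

Using pₖ = aₖpₖ₋₁ + pₖ₋₂, qₖ = aₖqₖ₋₁ + qₖ₋₂ (with p₋₁=1, p₋₂=0, q₋₁=0, q₋₂=1):
  k=0: a=4, p=4, q=1
  k=1: a=2, p=9, q=2
  k=2: a=3, p=31, q=7
  k=3: a=9, p=288, q=65

288/65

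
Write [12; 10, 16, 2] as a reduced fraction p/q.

Fold from the inside: start with 2/1.
  16 + 1/2 = 33/2
  10 + 2/33 = 332/33
  12 + 33/332 = 4017/332

4017/332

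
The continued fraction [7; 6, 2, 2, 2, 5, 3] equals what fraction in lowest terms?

9503/1328

Fold from the inside: start with 3/1.
  5 + 1/3 = 16/3
  2 + 3/16 = 35/16
  2 + 16/35 = 86/35
  2 + 35/86 = 207/86
  6 + 86/207 = 1328/207
  7 + 207/1328 = 9503/1328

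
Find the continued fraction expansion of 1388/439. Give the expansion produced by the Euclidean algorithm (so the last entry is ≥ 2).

1388 = 3×439 + 71
439 = 6×71 + 13
71 = 5×13 + 6
13 = 2×6 + 1
6 = 6×1 + 0  (stop)
So 1388/439 = [3; 6, 5, 2, 6].

[3; 6, 5, 2, 6]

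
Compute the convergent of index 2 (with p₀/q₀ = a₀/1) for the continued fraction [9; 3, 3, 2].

93/10

Using pₖ = aₖpₖ₋₁ + pₖ₋₂, qₖ = aₖqₖ₋₁ + qₖ₋₂ (with p₋₁=1, p₋₂=0, q₋₁=0, q₋₂=1):
  k=0: a=9, p=9, q=1
  k=1: a=3, p=28, q=3
  k=2: a=3, p=93, q=10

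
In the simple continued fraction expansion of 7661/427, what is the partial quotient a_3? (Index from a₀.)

7661 = 17·427 + 402   →  a_0 = 17
427 = 1·402 + 25   →  a_1 = 1
402 = 16·25 + 2   →  a_2 = 16
25 = 12·2 + 1   →  a_3 = 12

12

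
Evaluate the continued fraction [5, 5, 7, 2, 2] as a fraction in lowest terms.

987/190

Using pₖ = aₖpₖ₋₁ + pₖ₋₂ and qₖ = aₖqₖ₋₁ + qₖ₋₂:
  k=0: a=5, p=5, q=1
  k=1: a=5, p=26, q=5
  k=2: a=7, p=187, q=36
  k=3: a=2, p=400, q=77
  k=4: a=2, p=987, q=190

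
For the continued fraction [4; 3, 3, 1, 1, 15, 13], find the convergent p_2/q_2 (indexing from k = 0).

Using pₖ = aₖpₖ₋₁ + pₖ₋₂, qₖ = aₖqₖ₋₁ + qₖ₋₂ (with p₋₁=1, p₋₂=0, q₋₁=0, q₋₂=1):
  k=0: a=4, p=4, q=1
  k=1: a=3, p=13, q=3
  k=2: a=3, p=43, q=10

43/10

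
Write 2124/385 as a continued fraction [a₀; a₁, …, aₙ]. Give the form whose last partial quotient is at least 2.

2124 = 5*385 + 199
385 = 1*199 + 186
199 = 1*186 + 13
186 = 14*13 + 4
13 = 3*4 + 1
4 = 4*1 + 0  (stop)
So 2124/385 = [5; 1, 1, 14, 3, 4].

[5; 1, 1, 14, 3, 4]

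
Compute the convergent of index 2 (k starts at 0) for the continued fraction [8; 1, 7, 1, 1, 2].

71/8

Using pₖ = aₖpₖ₋₁ + pₖ₋₂, qₖ = aₖqₖ₋₁ + qₖ₋₂ (with p₋₁=1, p₋₂=0, q₋₁=0, q₋₂=1):
  k=0: a=8, p=8, q=1
  k=1: a=1, p=9, q=1
  k=2: a=7, p=71, q=8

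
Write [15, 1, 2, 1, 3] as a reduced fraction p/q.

Using pₖ = aₖpₖ₋₁ + pₖ₋₂ and qₖ = aₖqₖ₋₁ + qₖ₋₂:
  k=0: a=15, p=15, q=1
  k=1: a=1, p=16, q=1
  k=2: a=2, p=47, q=3
  k=3: a=1, p=63, q=4
  k=4: a=3, p=236, q=15

236/15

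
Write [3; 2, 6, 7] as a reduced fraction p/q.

322/93

Using pₖ = aₖpₖ₋₁ + pₖ₋₂ and qₖ = aₖqₖ₋₁ + qₖ₋₂:
  k=0: a=3, p=3, q=1
  k=1: a=2, p=7, q=2
  k=2: a=6, p=45, q=13
  k=3: a=7, p=322, q=93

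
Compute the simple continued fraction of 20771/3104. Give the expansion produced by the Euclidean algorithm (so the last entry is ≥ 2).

[6; 1, 2, 4, 9, 3, 8]

20771 = 6×3104 + 2147
3104 = 1×2147 + 957
2147 = 2×957 + 233
957 = 4×233 + 25
233 = 9×25 + 8
25 = 3×8 + 1
8 = 8×1 + 0  (stop)
So 20771/3104 = [6; 1, 2, 4, 9, 3, 8].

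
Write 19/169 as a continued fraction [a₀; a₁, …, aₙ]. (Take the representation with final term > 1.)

19 = 0·169 + 19
169 = 8·19 + 17
19 = 1·17 + 2
17 = 8·2 + 1
2 = 2·1 + 0  (stop)
So 19/169 = [0; 8, 1, 8, 2].

[0; 8, 1, 8, 2]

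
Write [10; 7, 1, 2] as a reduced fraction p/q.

233/23

Fold from the inside: start with 2/1.
  1 + 1/2 = 3/2
  7 + 2/3 = 23/3
  10 + 3/23 = 233/23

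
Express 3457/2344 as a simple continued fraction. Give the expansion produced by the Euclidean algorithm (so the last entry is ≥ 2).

3457 = 1×2344 + 1113
2344 = 2×1113 + 118
1113 = 9×118 + 51
118 = 2×51 + 16
51 = 3×16 + 3
16 = 5×3 + 1
3 = 3×1 + 0  (stop)
So 3457/2344 = [1; 2, 9, 2, 3, 5, 3].

[1; 2, 9, 2, 3, 5, 3]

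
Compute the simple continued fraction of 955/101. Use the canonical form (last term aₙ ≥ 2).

955 = 9*101 + 46
101 = 2*46 + 9
46 = 5*9 + 1
9 = 9*1 + 0  (stop)
So 955/101 = [9; 2, 5, 9].

[9; 2, 5, 9]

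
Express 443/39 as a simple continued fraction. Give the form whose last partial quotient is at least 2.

443 = 11·39 + 14
39 = 2·14 + 11
14 = 1·11 + 3
11 = 3·3 + 2
3 = 1·2 + 1
2 = 2·1 + 0  (stop)
So 443/39 = [11; 2, 1, 3, 1, 2].

[11; 2, 1, 3, 1, 2]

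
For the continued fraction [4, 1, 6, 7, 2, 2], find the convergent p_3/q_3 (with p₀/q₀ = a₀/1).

Using pₖ = aₖpₖ₋₁ + pₖ₋₂, qₖ = aₖqₖ₋₁ + qₖ₋₂ (with p₋₁=1, p₋₂=0, q₋₁=0, q₋₂=1):
  k=0: a=4, p=4, q=1
  k=1: a=1, p=5, q=1
  k=2: a=6, p=34, q=7
  k=3: a=7, p=243, q=50

243/50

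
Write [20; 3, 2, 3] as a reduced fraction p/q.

487/24

Using pₖ = aₖpₖ₋₁ + pₖ₋₂ and qₖ = aₖqₖ₋₁ + qₖ₋₂:
  k=0: a=20, p=20, q=1
  k=1: a=3, p=61, q=3
  k=2: a=2, p=142, q=7
  k=3: a=3, p=487, q=24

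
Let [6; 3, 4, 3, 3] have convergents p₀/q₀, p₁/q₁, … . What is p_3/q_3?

265/42

Using pₖ = aₖpₖ₋₁ + pₖ₋₂, qₖ = aₖqₖ₋₁ + qₖ₋₂ (with p₋₁=1, p₋₂=0, q₋₁=0, q₋₂=1):
  k=0: a=6, p=6, q=1
  k=1: a=3, p=19, q=3
  k=2: a=4, p=82, q=13
  k=3: a=3, p=265, q=42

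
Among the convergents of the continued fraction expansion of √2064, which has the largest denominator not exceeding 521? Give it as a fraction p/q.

16855/371

√2064 = [45; 2, 3, 7, 3, 2, 90, …] (period length 6).
Convergents:
  p_0/q_0 = 45/1
  p_1/q_1 = 91/2
  p_2/q_2 = 318/7
  p_3/q_3 = 2317/51
  p_4/q_4 = 7269/160
  p_5/q_5 = 16855/371
  p_6/q_6 = 1524219/33550
q_5 = 371 ≤ 521 < 33550 = q_6, so the answer is 16855/371.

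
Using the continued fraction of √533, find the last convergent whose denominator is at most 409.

6118/265

√533 = [23; 11, 1, 1, 11, 46, …] (period length 5).
Convergents:
  p_0/q_0 = 23/1
  p_1/q_1 = 254/11
  p_2/q_2 = 277/12
  p_3/q_3 = 531/23
  p_4/q_4 = 6118/265
  p_5/q_5 = 281959/12213
q_4 = 265 ≤ 409 < 12213 = q_5, so the answer is 6118/265.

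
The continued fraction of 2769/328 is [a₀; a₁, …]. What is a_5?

2769 = 8·328 + 145   →  a_0 = 8
328 = 2·145 + 38   →  a_1 = 2
145 = 3·38 + 31   →  a_2 = 3
38 = 1·31 + 7   →  a_3 = 1
31 = 4·7 + 3   →  a_4 = 4
7 = 2·3 + 1   →  a_5 = 2

2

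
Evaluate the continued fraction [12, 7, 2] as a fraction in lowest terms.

Fold from the inside: start with 2/1.
  7 + 1/2 = 15/2
  12 + 2/15 = 182/15

182/15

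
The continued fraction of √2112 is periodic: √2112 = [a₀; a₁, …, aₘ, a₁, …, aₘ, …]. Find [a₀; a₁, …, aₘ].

[45; 1, 21, 1, 90]

a₀ = ⌊√2112⌋ = 45.
With m₀=0, d₀=1 and mₖ₊₁ = dₖaₖ − mₖ, dₖ₊₁ = (n − mₖ₊₁²)/dₖ, aₖ₊₁ = ⌊(a₀+mₖ₊₁)/dₖ₊₁⌋:
  k=1: m=45, d=87, a=1
  k=2: m=42, d=4, a=21
  k=3: m=42, d=87, a=1
  k=4: m=45, d=1, a=90
d=1 and a=2a₀=90 at k=4, so the next step gives (m, d) = (45, 87) again — its k=1 value — and the period has length 4.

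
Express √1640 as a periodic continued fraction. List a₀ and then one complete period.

[40; 2, 80]

a₀ = ⌊√1640⌋ = 40.
With m₀=0, d₀=1 and mₖ₊₁ = dₖaₖ − mₖ, dₖ₊₁ = (n − mₖ₊₁²)/dₖ, aₖ₊₁ = ⌊(a₀+mₖ₊₁)/dₖ₊₁⌋:
  k=1: m=40, d=40, a=2
  k=2: m=40, d=1, a=80
d=1 and a=2a₀=80 at k=2, so the next step gives (m, d) = (40, 40) again — its k=1 value — and the period has length 2.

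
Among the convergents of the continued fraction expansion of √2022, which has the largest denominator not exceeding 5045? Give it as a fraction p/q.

√2022 = [44; 1, 28, 1, 88, …] (period length 4).
Convergents:
  p_0/q_0 = 44/1
  p_1/q_1 = 45/1
  p_2/q_2 = 1304/29
  p_3/q_3 = 1349/30
  p_4/q_4 = 120016/2669
  p_5/q_5 = 121365/2699
  p_6/q_6 = 3518236/78241
q_5 = 2699 ≤ 5045 < 78241 = q_6, so the answer is 121365/2699.

121365/2699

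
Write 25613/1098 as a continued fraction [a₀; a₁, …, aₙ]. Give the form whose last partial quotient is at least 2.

25613 = 23*1098 + 359
1098 = 3*359 + 21
359 = 17*21 + 2
21 = 10*2 + 1
2 = 2*1 + 0  (stop)
So 25613/1098 = [23; 3, 17, 10, 2].

[23; 3, 17, 10, 2]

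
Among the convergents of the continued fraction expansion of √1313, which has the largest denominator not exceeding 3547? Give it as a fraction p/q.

44497/1228

√1313 = [36; 4, 4, 72, …] (period length 3).
Convergents:
  p_0/q_0 = 36/1
  p_1/q_1 = 145/4
  p_2/q_2 = 616/17
  p_3/q_3 = 44497/1228
  p_4/q_4 = 178604/4929
q_3 = 1228 ≤ 3547 < 4929 = q_4, so the answer is 44497/1228.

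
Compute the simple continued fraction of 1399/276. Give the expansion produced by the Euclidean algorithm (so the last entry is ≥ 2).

1399 = 5×276 + 19
276 = 14×19 + 10
19 = 1×10 + 9
10 = 1×9 + 1
9 = 9×1 + 0  (stop)
So 1399/276 = [5; 14, 1, 1, 9].

[5; 14, 1, 1, 9]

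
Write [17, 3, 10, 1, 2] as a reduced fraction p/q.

1715/99

Using pₖ = aₖpₖ₋₁ + pₖ₋₂ and qₖ = aₖqₖ₋₁ + qₖ₋₂:
  k=0: a=17, p=17, q=1
  k=1: a=3, p=52, q=3
  k=2: a=10, p=537, q=31
  k=3: a=1, p=589, q=34
  k=4: a=2, p=1715, q=99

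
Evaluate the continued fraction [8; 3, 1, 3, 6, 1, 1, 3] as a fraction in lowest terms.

Fold from the inside: start with 3/1.
  1 + 1/3 = 4/3
  1 + 3/4 = 7/4
  6 + 4/7 = 46/7
  3 + 7/46 = 145/46
  1 + 46/145 = 191/145
  3 + 145/191 = 718/191
  8 + 191/718 = 5935/718

5935/718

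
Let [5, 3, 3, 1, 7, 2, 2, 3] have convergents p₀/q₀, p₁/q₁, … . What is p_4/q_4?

Using pₖ = aₖpₖ₋₁ + pₖ₋₂, qₖ = aₖqₖ₋₁ + qₖ₋₂ (with p₋₁=1, p₋₂=0, q₋₁=0, q₋₂=1):
  k=0: a=5, p=5, q=1
  k=1: a=3, p=16, q=3
  k=2: a=3, p=53, q=10
  k=3: a=1, p=69, q=13
  k=4: a=7, p=536, q=101

536/101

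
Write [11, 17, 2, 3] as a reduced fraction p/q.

1349/122

Fold from the inside: start with 3/1.
  2 + 1/3 = 7/3
  17 + 3/7 = 122/7
  11 + 7/122 = 1349/122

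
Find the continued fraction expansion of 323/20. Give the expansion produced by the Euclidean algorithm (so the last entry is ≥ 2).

[16; 6, 1, 2]

323 = 16*20 + 3
20 = 6*3 + 2
3 = 1*2 + 1
2 = 2*1 + 0  (stop)
So 323/20 = [16; 6, 1, 2].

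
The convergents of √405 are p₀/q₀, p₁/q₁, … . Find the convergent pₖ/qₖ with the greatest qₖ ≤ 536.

6460/321

√405 = [20; 8, 40, …] (period length 2).
Convergents:
  p_0/q_0 = 20/1
  p_1/q_1 = 161/8
  p_2/q_2 = 6460/321
  p_3/q_3 = 51841/2576
q_2 = 321 ≤ 536 < 2576 = q_3, so the answer is 6460/321.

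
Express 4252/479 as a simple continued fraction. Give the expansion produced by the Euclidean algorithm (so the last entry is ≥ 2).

[8; 1, 7, 8, 2, 3]

4252 = 8*479 + 420
479 = 1*420 + 59
420 = 7*59 + 7
59 = 8*7 + 3
7 = 2*3 + 1
3 = 3*1 + 0  (stop)
So 4252/479 = [8; 1, 7, 8, 2, 3].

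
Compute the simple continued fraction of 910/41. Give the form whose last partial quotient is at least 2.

910 = 22×41 + 8
41 = 5×8 + 1
8 = 8×1 + 0  (stop)
So 910/41 = [22; 5, 8].

[22; 5, 8]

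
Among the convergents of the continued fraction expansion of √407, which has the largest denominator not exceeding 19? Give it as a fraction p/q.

343/17

√407 = [20; 5, 1, 2, 1, 5, 40, …] (period length 6).
Convergents:
  p_0/q_0 = 20/1
  p_1/q_1 = 101/5
  p_2/q_2 = 121/6
  p_3/q_3 = 343/17
  p_4/q_4 = 464/23
q_3 = 17 ≤ 19 < 23 = q_4, so the answer is 343/17.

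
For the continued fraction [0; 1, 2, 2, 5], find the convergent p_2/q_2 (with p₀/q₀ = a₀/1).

Using pₖ = aₖpₖ₋₁ + pₖ₋₂, qₖ = aₖqₖ₋₁ + qₖ₋₂ (with p₋₁=1, p₋₂=0, q₋₁=0, q₋₂=1):
  k=0: a=0, p=0, q=1
  k=1: a=1, p=1, q=1
  k=2: a=2, p=2, q=3

2/3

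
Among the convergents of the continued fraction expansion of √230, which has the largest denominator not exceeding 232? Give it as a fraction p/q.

√230 = [15; 6, 30, …] (period length 2).
Convergents:
  p_0/q_0 = 15/1
  p_1/q_1 = 91/6
  p_2/q_2 = 2745/181
  p_3/q_3 = 16561/1092
q_2 = 181 ≤ 232 < 1092 = q_3, so the answer is 2745/181.

2745/181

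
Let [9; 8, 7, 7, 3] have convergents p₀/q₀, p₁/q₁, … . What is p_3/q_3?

Using pₖ = aₖpₖ₋₁ + pₖ₋₂, qₖ = aₖqₖ₋₁ + qₖ₋₂ (with p₋₁=1, p₋₂=0, q₋₁=0, q₋₂=1):
  k=0: a=9, p=9, q=1
  k=1: a=8, p=73, q=8
  k=2: a=7, p=520, q=57
  k=3: a=7, p=3713, q=407

3713/407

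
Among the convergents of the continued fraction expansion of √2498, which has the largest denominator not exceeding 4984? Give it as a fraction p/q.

√2498 = [49; 1, 48, 1, 98, …] (period length 4).
Convergents:
  p_0/q_0 = 49/1
  p_1/q_1 = 50/1
  p_2/q_2 = 2449/49
  p_3/q_3 = 2499/50
  p_4/q_4 = 247351/4949
  p_5/q_5 = 249850/4999
q_4 = 4949 ≤ 4984 < 4999 = q_5, so the answer is 247351/4949.

247351/4949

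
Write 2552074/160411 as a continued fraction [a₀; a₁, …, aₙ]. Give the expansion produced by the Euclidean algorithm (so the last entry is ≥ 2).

[15; 1, 10, 16, 3, 5, 18, 3]

2552074 = 15·160411 + 145909
160411 = 1·145909 + 14502
145909 = 10·14502 + 889
14502 = 16·889 + 278
889 = 3·278 + 55
278 = 5·55 + 3
55 = 18·3 + 1
3 = 3·1 + 0  (stop)
So 2552074/160411 = [15; 1, 10, 16, 3, 5, 18, 3].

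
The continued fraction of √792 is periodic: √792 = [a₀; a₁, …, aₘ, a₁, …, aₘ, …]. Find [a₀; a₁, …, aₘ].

[28; 7, 56]

a₀ = ⌊√792⌋ = 28.
With m₀=0, d₀=1 and mₖ₊₁ = dₖaₖ − mₖ, dₖ₊₁ = (n − mₖ₊₁²)/dₖ, aₖ₊₁ = ⌊(a₀+mₖ₊₁)/dₖ₊₁⌋:
  k=1: m=28, d=8, a=7
  k=2: m=28, d=1, a=56
d=1 and a=2a₀=56 at k=2, so the next step gives (m, d) = (28, 8) again — its k=1 value — and the period has length 2.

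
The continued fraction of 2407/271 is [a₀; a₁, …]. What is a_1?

1

2407 = 8·271 + 239   →  a_0 = 8
271 = 1·239 + 32   →  a_1 = 1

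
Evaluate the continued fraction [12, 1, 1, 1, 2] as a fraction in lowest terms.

Fold from the inside: start with 2/1.
  1 + 1/2 = 3/2
  1 + 2/3 = 5/3
  1 + 3/5 = 8/5
  12 + 5/8 = 101/8

101/8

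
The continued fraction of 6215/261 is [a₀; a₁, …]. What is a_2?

6215 = 23·261 + 212   →  a_0 = 23
261 = 1·212 + 49   →  a_1 = 1
212 = 4·49 + 16   →  a_2 = 4

4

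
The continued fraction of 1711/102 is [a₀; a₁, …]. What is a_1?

1711 = 16·102 + 79   →  a_0 = 16
102 = 1·79 + 23   →  a_1 = 1

1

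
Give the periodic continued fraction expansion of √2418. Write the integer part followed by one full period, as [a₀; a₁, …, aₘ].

[49; 5, 1, 3, 2, 3, 1, 5, 98]

a₀ = ⌊√2418⌋ = 49.
With m₀=0, d₀=1 and mₖ₊₁ = dₖaₖ − mₖ, dₖ₊₁ = (n − mₖ₊₁²)/dₖ, aₖ₊₁ = ⌊(a₀+mₖ₊₁)/dₖ₊₁⌋:
  k=1: m=49, d=17, a=5
  k=2: m=36, d=66, a=1
  k=3: m=30, d=23, a=3
  k=4: m=39, d=39, a=2
  k=5: m=39, d=23, a=3
  k=6: m=30, d=66, a=1
  k=7: m=36, d=17, a=5
  k=8: m=49, d=1, a=98
d=1 and a=2a₀=98 at k=8, so the next step gives (m, d) = (49, 17) again — its k=1 value — and the period has length 8.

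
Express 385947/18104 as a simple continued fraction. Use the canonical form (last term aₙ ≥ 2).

385947 = 21·18104 + 5763
18104 = 3·5763 + 815
5763 = 7·815 + 58
815 = 14·58 + 3
58 = 19·3 + 1
3 = 3·1 + 0  (stop)
So 385947/18104 = [21; 3, 7, 14, 19, 3].

[21; 3, 7, 14, 19, 3]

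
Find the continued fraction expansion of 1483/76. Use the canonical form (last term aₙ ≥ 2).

1483 = 19*76 + 39
76 = 1*39 + 37
39 = 1*37 + 2
37 = 18*2 + 1
2 = 2*1 + 0  (stop)
So 1483/76 = [19; 1, 1, 18, 2].

[19; 1, 1, 18, 2]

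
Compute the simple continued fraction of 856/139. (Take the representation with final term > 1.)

856 = 6·139 + 22
139 = 6·22 + 7
22 = 3·7 + 1
7 = 7·1 + 0  (stop)
So 856/139 = [6; 6, 3, 7].

[6; 6, 3, 7]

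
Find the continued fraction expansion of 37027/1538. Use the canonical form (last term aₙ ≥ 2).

[24; 13, 2, 1, 2, 14]

37027 = 24·1538 + 115
1538 = 13·115 + 43
115 = 2·43 + 29
43 = 1·29 + 14
29 = 2·14 + 1
14 = 14·1 + 0  (stop)
So 37027/1538 = [24; 13, 2, 1, 2, 14].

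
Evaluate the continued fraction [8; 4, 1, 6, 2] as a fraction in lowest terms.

Fold from the inside: start with 2/1.
  6 + 1/2 = 13/2
  1 + 2/13 = 15/13
  4 + 13/15 = 73/15
  8 + 15/73 = 599/73

599/73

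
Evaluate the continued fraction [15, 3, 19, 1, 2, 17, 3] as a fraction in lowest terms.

146273/9543

Fold from the inside: start with 3/1.
  17 + 1/3 = 52/3
  2 + 3/52 = 107/52
  1 + 52/107 = 159/107
  19 + 107/159 = 3128/159
  3 + 159/3128 = 9543/3128
  15 + 3128/9543 = 146273/9543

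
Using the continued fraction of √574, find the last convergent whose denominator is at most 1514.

√574 = [23; 1, 22, 1, 46, …] (period length 4).
Convergents:
  p_0/q_0 = 23/1
  p_1/q_1 = 24/1
  p_2/q_2 = 551/23
  p_3/q_3 = 575/24
  p_4/q_4 = 27001/1127
  p_5/q_5 = 27576/1151
  p_6/q_6 = 633673/26449
q_5 = 1151 ≤ 1514 < 26449 = q_6, so the answer is 27576/1151.

27576/1151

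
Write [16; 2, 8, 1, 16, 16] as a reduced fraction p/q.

84921/5155

Fold from the inside: start with 16/1.
  16 + 1/16 = 257/16
  1 + 16/257 = 273/257
  8 + 257/273 = 2441/273
  2 + 273/2441 = 5155/2441
  16 + 2441/5155 = 84921/5155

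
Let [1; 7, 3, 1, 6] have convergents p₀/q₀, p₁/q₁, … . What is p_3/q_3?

Using pₖ = aₖpₖ₋₁ + pₖ₋₂, qₖ = aₖqₖ₋₁ + qₖ₋₂ (with p₋₁=1, p₋₂=0, q₋₁=0, q₋₂=1):
  k=0: a=1, p=1, q=1
  k=1: a=7, p=8, q=7
  k=2: a=3, p=25, q=22
  k=3: a=1, p=33, q=29

33/29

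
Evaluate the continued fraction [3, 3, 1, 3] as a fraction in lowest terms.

49/15

Using pₖ = aₖpₖ₋₁ + pₖ₋₂ and qₖ = aₖqₖ₋₁ + qₖ₋₂:
  k=0: a=3, p=3, q=1
  k=1: a=3, p=10, q=3
  k=2: a=1, p=13, q=4
  k=3: a=3, p=49, q=15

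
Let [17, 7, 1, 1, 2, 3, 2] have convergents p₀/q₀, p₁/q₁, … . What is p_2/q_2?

Using pₖ = aₖpₖ₋₁ + pₖ₋₂, qₖ = aₖqₖ₋₁ + qₖ₋₂ (with p₋₁=1, p₋₂=0, q₋₁=0, q₋₂=1):
  k=0: a=17, p=17, q=1
  k=1: a=7, p=120, q=7
  k=2: a=1, p=137, q=8

137/8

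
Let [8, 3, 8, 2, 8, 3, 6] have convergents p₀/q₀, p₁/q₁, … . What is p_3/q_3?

Using pₖ = aₖpₖ₋₁ + pₖ₋₂, qₖ = aₖqₖ₋₁ + qₖ₋₂ (with p₋₁=1, p₋₂=0, q₋₁=0, q₋₂=1):
  k=0: a=8, p=8, q=1
  k=1: a=3, p=25, q=3
  k=2: a=8, p=208, q=25
  k=3: a=2, p=441, q=53

441/53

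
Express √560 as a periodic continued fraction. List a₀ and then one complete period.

[23; 1, 1, 1, 46]

a₀ = ⌊√560⌋ = 23.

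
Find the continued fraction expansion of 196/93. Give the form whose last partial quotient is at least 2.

196 = 2*93 + 10
93 = 9*10 + 3
10 = 3*3 + 1
3 = 3*1 + 0  (stop)
So 196/93 = [2; 9, 3, 3].

[2; 9, 3, 3]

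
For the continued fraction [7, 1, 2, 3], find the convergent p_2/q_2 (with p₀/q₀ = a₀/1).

23/3

Using pₖ = aₖpₖ₋₁ + pₖ₋₂, qₖ = aₖqₖ₋₁ + qₖ₋₂ (with p₋₁=1, p₋₂=0, q₋₁=0, q₋₂=1):
  k=0: a=7, p=7, q=1
  k=1: a=1, p=8, q=1
  k=2: a=2, p=23, q=3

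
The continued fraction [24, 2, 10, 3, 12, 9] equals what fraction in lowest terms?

178045/7274

Using pₖ = aₖpₖ₋₁ + pₖ₋₂ and qₖ = aₖqₖ₋₁ + qₖ₋₂:
  k=0: a=24, p=24, q=1
  k=1: a=2, p=49, q=2
  k=2: a=10, p=514, q=21
  k=3: a=3, p=1591, q=65
  k=4: a=12, p=19606, q=801
  k=5: a=9, p=178045, q=7274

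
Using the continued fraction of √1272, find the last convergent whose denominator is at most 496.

√1272 = [35; 1, 1, 1, 70, …] (period length 4).
Convergents:
  p_0/q_0 = 35/1
  p_1/q_1 = 36/1
  p_2/q_2 = 71/2
  p_3/q_3 = 107/3
  p_4/q_4 = 7561/212
  p_5/q_5 = 7668/215
  p_6/q_6 = 15229/427
  p_7/q_7 = 22897/642
q_6 = 427 ≤ 496 < 642 = q_7, so the answer is 15229/427.

15229/427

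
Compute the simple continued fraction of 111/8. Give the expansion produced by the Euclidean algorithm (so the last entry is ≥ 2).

[13; 1, 7]

111 = 13·8 + 7
8 = 1·7 + 1
7 = 7·1 + 0  (stop)
So 111/8 = [13; 1, 7].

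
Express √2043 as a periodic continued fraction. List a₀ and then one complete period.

[45; 5, 90]

a₀ = ⌊√2043⌋ = 45.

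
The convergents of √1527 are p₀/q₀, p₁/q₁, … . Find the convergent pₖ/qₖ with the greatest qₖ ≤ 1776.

39663/1015

√1527 = [39; 13, 78, …] (period length 2).
Convergents:
  p_0/q_0 = 39/1
  p_1/q_1 = 508/13
  p_2/q_2 = 39663/1015
  p_3/q_3 = 516127/13208
q_2 = 1015 ≤ 1776 < 13208 = q_3, so the answer is 39663/1015.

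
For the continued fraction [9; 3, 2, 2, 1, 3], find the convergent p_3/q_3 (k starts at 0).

Using pₖ = aₖpₖ₋₁ + pₖ₋₂, qₖ = aₖqₖ₋₁ + qₖ₋₂ (with p₋₁=1, p₋₂=0, q₋₁=0, q₋₂=1):
  k=0: a=9, p=9, q=1
  k=1: a=3, p=28, q=3
  k=2: a=2, p=65, q=7
  k=3: a=2, p=158, q=17

158/17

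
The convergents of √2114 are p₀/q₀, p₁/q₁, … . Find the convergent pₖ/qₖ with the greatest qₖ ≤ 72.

√2114 = [45; 1, 44, 1, 90, …] (period length 4).
Convergents:
  p_0/q_0 = 45/1
  p_1/q_1 = 46/1
  p_2/q_2 = 2069/45
  p_3/q_3 = 2115/46
  p_4/q_4 = 192419/4185
q_3 = 46 ≤ 72 < 4185 = q_4, so the answer is 2115/46.

2115/46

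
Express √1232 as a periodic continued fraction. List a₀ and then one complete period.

[35; 10, 70]

a₀ = ⌊√1232⌋ = 35.
With m₀=0, d₀=1 and mₖ₊₁ = dₖaₖ − mₖ, dₖ₊₁ = (n − mₖ₊₁²)/dₖ, aₖ₊₁ = ⌊(a₀+mₖ₊₁)/dₖ₊₁⌋:
  k=1: m=35, d=7, a=10
  k=2: m=35, d=1, a=70
d=1 and a=2a₀=70 at k=2, so the next step gives (m, d) = (35, 7) again — its k=1 value — and the period has length 2.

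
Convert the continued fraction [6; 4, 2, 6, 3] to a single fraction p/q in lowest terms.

1139/183

Using pₖ = aₖpₖ₋₁ + pₖ₋₂ and qₖ = aₖqₖ₋₁ + qₖ₋₂:
  k=0: a=6, p=6, q=1
  k=1: a=4, p=25, q=4
  k=2: a=2, p=56, q=9
  k=3: a=6, p=361, q=58
  k=4: a=3, p=1139, q=183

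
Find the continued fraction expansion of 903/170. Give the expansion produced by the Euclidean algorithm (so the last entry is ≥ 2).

903 = 5×170 + 53
170 = 3×53 + 11
53 = 4×11 + 9
11 = 1×9 + 2
9 = 4×2 + 1
2 = 2×1 + 0  (stop)
So 903/170 = [5; 3, 4, 1, 4, 2].

[5; 3, 4, 1, 4, 2]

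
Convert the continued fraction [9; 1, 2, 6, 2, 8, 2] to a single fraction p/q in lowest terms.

7117/735

Using pₖ = aₖpₖ₋₁ + pₖ₋₂ and qₖ = aₖqₖ₋₁ + qₖ₋₂:
  k=0: a=9, p=9, q=1
  k=1: a=1, p=10, q=1
  k=2: a=2, p=29, q=3
  k=3: a=6, p=184, q=19
  k=4: a=2, p=397, q=41
  k=5: a=8, p=3360, q=347
  k=6: a=2, p=7117, q=735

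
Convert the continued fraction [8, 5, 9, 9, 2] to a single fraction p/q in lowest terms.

7245/884

Using pₖ = aₖpₖ₋₁ + pₖ₋₂ and qₖ = aₖqₖ₋₁ + qₖ₋₂:
  k=0: a=8, p=8, q=1
  k=1: a=5, p=41, q=5
  k=2: a=9, p=377, q=46
  k=3: a=9, p=3434, q=419
  k=4: a=2, p=7245, q=884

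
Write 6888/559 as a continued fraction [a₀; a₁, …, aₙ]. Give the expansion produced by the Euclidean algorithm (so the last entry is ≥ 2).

[12; 3, 9, 2, 9]

6888 = 12*559 + 180
559 = 3*180 + 19
180 = 9*19 + 9
19 = 2*9 + 1
9 = 9*1 + 0  (stop)
So 6888/559 = [12; 3, 9, 2, 9].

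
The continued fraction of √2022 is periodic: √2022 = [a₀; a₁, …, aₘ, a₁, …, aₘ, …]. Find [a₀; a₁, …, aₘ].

[44; 1, 28, 1, 88]

a₀ = ⌊√2022⌋ = 44.
With m₀=0, d₀=1 and mₖ₊₁ = dₖaₖ − mₖ, dₖ₊₁ = (n − mₖ₊₁²)/dₖ, aₖ₊₁ = ⌊(a₀+mₖ₊₁)/dₖ₊₁⌋:
  k=1: m=44, d=86, a=1
  k=2: m=42, d=3, a=28
  k=3: m=42, d=86, a=1
  k=4: m=44, d=1, a=88
d=1 and a=2a₀=88 at k=4, so the next step gives (m, d) = (44, 86) again — its k=1 value — and the period has length 4.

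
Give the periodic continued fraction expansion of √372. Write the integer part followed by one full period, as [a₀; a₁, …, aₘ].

a₀ = ⌊√372⌋ = 19.
With m₀=0, d₀=1 and mₖ₊₁ = dₖaₖ − mₖ, dₖ₊₁ = (n − mₖ₊₁²)/dₖ, aₖ₊₁ = ⌊(a₀+mₖ₊₁)/dₖ₊₁⌋:
  k=1: m=19, d=11, a=3
  k=2: m=14, d=16, a=2
  k=3: m=18, d=3, a=12
  k=4: m=18, d=16, a=2
  k=5: m=14, d=11, a=3
  k=6: m=19, d=1, a=38
d=1 and a=2a₀=38 at k=6, so the next step gives (m, d) = (19, 11) again — its k=1 value — and the period has length 6.

[19; 3, 2, 12, 2, 3, 38]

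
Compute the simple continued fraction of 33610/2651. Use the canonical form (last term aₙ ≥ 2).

33610 = 12·2651 + 1798
2651 = 1·1798 + 853
1798 = 2·853 + 92
853 = 9·92 + 25
92 = 3·25 + 17
25 = 1·17 + 8
17 = 2·8 + 1
8 = 8·1 + 0  (stop)
So 33610/2651 = [12; 1, 2, 9, 3, 1, 2, 8].

[12; 1, 2, 9, 3, 1, 2, 8]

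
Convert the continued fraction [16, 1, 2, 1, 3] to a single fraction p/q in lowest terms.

Using pₖ = aₖpₖ₋₁ + pₖ₋₂ and qₖ = aₖqₖ₋₁ + qₖ₋₂:
  k=0: a=16, p=16, q=1
  k=1: a=1, p=17, q=1
  k=2: a=2, p=50, q=3
  k=3: a=1, p=67, q=4
  k=4: a=3, p=251, q=15

251/15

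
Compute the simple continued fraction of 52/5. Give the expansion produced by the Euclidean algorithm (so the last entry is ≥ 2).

52 = 10×5 + 2
5 = 2×2 + 1
2 = 2×1 + 0  (stop)
So 52/5 = [10; 2, 2].

[10; 2, 2]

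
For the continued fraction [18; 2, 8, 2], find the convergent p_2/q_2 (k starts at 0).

Using pₖ = aₖpₖ₋₁ + pₖ₋₂, qₖ = aₖqₖ₋₁ + qₖ₋₂ (with p₋₁=1, p₋₂=0, q₋₁=0, q₋₂=1):
  k=0: a=18, p=18, q=1
  k=1: a=2, p=37, q=2
  k=2: a=8, p=314, q=17

314/17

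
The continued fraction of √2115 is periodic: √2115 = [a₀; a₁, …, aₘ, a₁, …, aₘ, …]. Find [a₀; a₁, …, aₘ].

a₀ = ⌊√2115⌋ = 45.
With m₀=0, d₀=1 and mₖ₊₁ = dₖaₖ − mₖ, dₖ₊₁ = (n − mₖ₊₁²)/dₖ, aₖ₊₁ = ⌊(a₀+mₖ₊₁)/dₖ₊₁⌋:
  k=1: m=45, d=90, a=1
  k=2: m=45, d=1, a=90
d=1 and a=2a₀=90 at k=2, so the next step gives (m, d) = (45, 90) again — its k=1 value — and the period has length 2.

[45; 1, 90]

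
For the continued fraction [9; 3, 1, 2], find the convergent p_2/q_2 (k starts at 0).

Using pₖ = aₖpₖ₋₁ + pₖ₋₂, qₖ = aₖqₖ₋₁ + qₖ₋₂ (with p₋₁=1, p₋₂=0, q₋₁=0, q₋₂=1):
  k=0: a=9, p=9, q=1
  k=1: a=3, p=28, q=3
  k=2: a=1, p=37, q=4

37/4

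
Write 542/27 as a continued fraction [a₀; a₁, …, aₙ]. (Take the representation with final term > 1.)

[20; 13, 2]

542 = 20×27 + 2
27 = 13×2 + 1
2 = 2×1 + 0  (stop)
So 542/27 = [20; 13, 2].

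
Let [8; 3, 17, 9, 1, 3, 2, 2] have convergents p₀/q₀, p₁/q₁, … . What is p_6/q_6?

38329/4603

Using pₖ = aₖpₖ₋₁ + pₖ₋₂, qₖ = aₖqₖ₋₁ + qₖ₋₂ (with p₋₁=1, p₋₂=0, q₋₁=0, q₋₂=1):
  k=0: a=8, p=8, q=1
  k=1: a=3, p=25, q=3
  k=2: a=17, p=433, q=52
  k=3: a=9, p=3922, q=471
  k=4: a=1, p=4355, q=523
  k=5: a=3, p=16987, q=2040
  k=6: a=2, p=38329, q=4603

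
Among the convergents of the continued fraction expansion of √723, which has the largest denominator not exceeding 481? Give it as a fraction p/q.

12799/476

√723 = [26; 1, 7, 1, 52, …] (period length 4).
Convergents:
  p_0/q_0 = 26/1
  p_1/q_1 = 27/1
  p_2/q_2 = 215/8
  p_3/q_3 = 242/9
  p_4/q_4 = 12799/476
  p_5/q_5 = 13041/485
q_4 = 476 ≤ 481 < 485 = q_5, so the answer is 12799/476.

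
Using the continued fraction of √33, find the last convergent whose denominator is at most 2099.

11357/1977

√33 = [5; 1, 2, 1, 10, …] (period length 4).
Convergents:
  p_0/q_0 = 5/1
  p_1/q_1 = 6/1
  p_2/q_2 = 17/3
  p_3/q_3 = 23/4
  p_4/q_4 = 247/43
  p_5/q_5 = 270/47
  p_6/q_6 = 787/137
  p_7/q_7 = 1057/184
  p_8/q_8 = 11357/1977
  p_9/q_9 = 12414/2161
q_8 = 1977 ≤ 2099 < 2161 = q_9, so the answer is 11357/1977.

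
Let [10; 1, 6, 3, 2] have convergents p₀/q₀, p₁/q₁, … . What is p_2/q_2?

76/7

Using pₖ = aₖpₖ₋₁ + pₖ₋₂, qₖ = aₖqₖ₋₁ + qₖ₋₂ (with p₋₁=1, p₋₂=0, q₋₁=0, q₋₂=1):
  k=0: a=10, p=10, q=1
  k=1: a=1, p=11, q=1
  k=2: a=6, p=76, q=7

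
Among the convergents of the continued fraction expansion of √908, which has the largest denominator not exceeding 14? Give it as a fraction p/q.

√908 = [30; 7, 1, 1, 14, 1, 1, 7, 60, …] (period length 8).
Convergents:
  p_0/q_0 = 30/1
  p_1/q_1 = 211/7
  p_2/q_2 = 241/8
  p_3/q_3 = 452/15
q_2 = 8 ≤ 14 < 15 = q_3, so the answer is 241/8.

241/8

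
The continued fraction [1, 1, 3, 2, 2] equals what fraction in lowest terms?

Fold from the inside: start with 2/1.
  2 + 1/2 = 5/2
  3 + 2/5 = 17/5
  1 + 5/17 = 22/17
  1 + 17/22 = 39/22

39/22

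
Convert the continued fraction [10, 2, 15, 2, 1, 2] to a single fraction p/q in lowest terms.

2663/254

Fold from the inside: start with 2/1.
  1 + 1/2 = 3/2
  2 + 2/3 = 8/3
  15 + 3/8 = 123/8
  2 + 8/123 = 254/123
  10 + 123/254 = 2663/254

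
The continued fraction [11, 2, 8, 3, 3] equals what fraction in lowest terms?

2019/176

Using pₖ = aₖpₖ₋₁ + pₖ₋₂ and qₖ = aₖqₖ₋₁ + qₖ₋₂:
  k=0: a=11, p=11, q=1
  k=1: a=2, p=23, q=2
  k=2: a=8, p=195, q=17
  k=3: a=3, p=608, q=53
  k=4: a=3, p=2019, q=176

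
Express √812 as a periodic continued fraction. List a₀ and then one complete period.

a₀ = ⌊√812⌋ = 28.
With m₀=0, d₀=1 and mₖ₊₁ = dₖaₖ − mₖ, dₖ₊₁ = (n − mₖ₊₁²)/dₖ, aₖ₊₁ = ⌊(a₀+mₖ₊₁)/dₖ₊₁⌋:
  k=1: m=28, d=28, a=2
  k=2: m=28, d=1, a=56
d=1 and a=2a₀=56 at k=2, so the next step gives (m, d) = (28, 28) again — its k=1 value — and the period has length 2.

[28; 2, 56]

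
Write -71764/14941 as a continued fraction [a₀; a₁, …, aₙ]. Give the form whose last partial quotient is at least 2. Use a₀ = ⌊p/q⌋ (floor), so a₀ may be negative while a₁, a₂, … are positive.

[-5; 5, 12, 2, 6, 18]

-71764 = -5·14941 + 2941
14941 = 5·2941 + 236
2941 = 12·236 + 109
236 = 2·109 + 18
109 = 6·18 + 1
18 = 18·1 + 0  (stop)
So -71764/14941 = [-5; 5, 12, 2, 6, 18].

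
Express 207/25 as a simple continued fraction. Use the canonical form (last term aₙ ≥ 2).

207 = 8×25 + 7
25 = 3×7 + 4
7 = 1×4 + 3
4 = 1×3 + 1
3 = 3×1 + 0  (stop)
So 207/25 = [8; 3, 1, 1, 3].

[8; 3, 1, 1, 3]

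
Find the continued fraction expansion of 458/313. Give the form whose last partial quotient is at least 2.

458 = 1*313 + 145
313 = 2*145 + 23
145 = 6*23 + 7
23 = 3*7 + 2
7 = 3*2 + 1
2 = 2*1 + 0  (stop)
So 458/313 = [1; 2, 6, 3, 3, 2].

[1; 2, 6, 3, 3, 2]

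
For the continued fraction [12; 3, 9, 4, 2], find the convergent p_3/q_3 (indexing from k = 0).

1417/115

Using pₖ = aₖpₖ₋₁ + pₖ₋₂, qₖ = aₖqₖ₋₁ + qₖ₋₂ (with p₋₁=1, p₋₂=0, q₋₁=0, q₋₂=1):
  k=0: a=12, p=12, q=1
  k=1: a=3, p=37, q=3
  k=2: a=9, p=345, q=28
  k=3: a=4, p=1417, q=115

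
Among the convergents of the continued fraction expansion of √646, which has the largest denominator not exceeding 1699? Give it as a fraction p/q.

31059/1222

√646 = [25; 2, 2, 2, 50, …] (period length 4).
Convergents:
  p_0/q_0 = 25/1
  p_1/q_1 = 51/2
  p_2/q_2 = 127/5
  p_3/q_3 = 305/12
  p_4/q_4 = 15377/605
  p_5/q_5 = 31059/1222
  p_6/q_6 = 77495/3049
q_5 = 1222 ≤ 1699 < 3049 = q_6, so the answer is 31059/1222.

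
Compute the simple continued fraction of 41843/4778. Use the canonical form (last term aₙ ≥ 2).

[8; 1, 3, 8, 6, 5, 1, 3]

41843 = 8*4778 + 3619
4778 = 1*3619 + 1159
3619 = 3*1159 + 142
1159 = 8*142 + 23
142 = 6*23 + 4
23 = 5*4 + 3
4 = 1*3 + 1
3 = 3*1 + 0  (stop)
So 41843/4778 = [8; 1, 3, 8, 6, 5, 1, 3].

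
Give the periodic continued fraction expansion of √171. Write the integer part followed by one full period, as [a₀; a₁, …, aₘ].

a₀ = ⌊√171⌋ = 13.
With m₀=0, d₀=1 and mₖ₊₁ = dₖaₖ − mₖ, dₖ₊₁ = (n − mₖ₊₁²)/dₖ, aₖ₊₁ = ⌊(a₀+mₖ₊₁)/dₖ₊₁⌋:
  k=1: m=13, d=2, a=13
  k=2: m=13, d=1, a=26
d=1 and a=2a₀=26 at k=2, so the next step gives (m, d) = (13, 2) again — its k=1 value — and the period has length 2.

[13; 13, 26]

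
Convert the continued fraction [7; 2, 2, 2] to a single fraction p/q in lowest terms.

89/12

Fold from the inside: start with 2/1.
  2 + 1/2 = 5/2
  2 + 2/5 = 12/5
  7 + 5/12 = 89/12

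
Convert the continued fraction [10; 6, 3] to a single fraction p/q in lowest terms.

Using pₖ = aₖpₖ₋₁ + pₖ₋₂ and qₖ = aₖqₖ₋₁ + qₖ₋₂:
  k=0: a=10, p=10, q=1
  k=1: a=6, p=61, q=6
  k=2: a=3, p=193, q=19

193/19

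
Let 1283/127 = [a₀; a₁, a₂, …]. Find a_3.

1283 = 10·127 + 13   →  a_0 = 10
127 = 9·13 + 10   →  a_1 = 9
13 = 1·10 + 3   →  a_2 = 1
10 = 3·3 + 1   →  a_3 = 3

3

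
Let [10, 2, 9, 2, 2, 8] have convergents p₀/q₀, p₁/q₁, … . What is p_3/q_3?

419/40

Using pₖ = aₖpₖ₋₁ + pₖ₋₂, qₖ = aₖqₖ₋₁ + qₖ₋₂ (with p₋₁=1, p₋₂=0, q₋₁=0, q₋₂=1):
  k=0: a=10, p=10, q=1
  k=1: a=2, p=21, q=2
  k=2: a=9, p=199, q=19
  k=3: a=2, p=419, q=40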